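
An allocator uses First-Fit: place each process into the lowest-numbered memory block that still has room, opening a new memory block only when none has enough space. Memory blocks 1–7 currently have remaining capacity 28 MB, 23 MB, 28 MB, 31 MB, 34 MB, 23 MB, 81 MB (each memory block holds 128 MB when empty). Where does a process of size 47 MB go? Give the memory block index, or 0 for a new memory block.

7

Memory blocks with room: memory block 7 (81 MB).
The first with room is memory block 7.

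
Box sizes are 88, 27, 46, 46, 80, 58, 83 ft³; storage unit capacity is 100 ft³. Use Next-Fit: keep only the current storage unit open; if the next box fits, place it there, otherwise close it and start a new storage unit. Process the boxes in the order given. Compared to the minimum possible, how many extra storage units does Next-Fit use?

1

Next-Fit: [88] [27,46] [46] [80] [58] [83] → 6 storage units.
Total size 428 ft³; any packing needs at least ⌈428/100⌉ = 5 storage units.
An optimal packing achieves that bound: [88] [83] [80] [58,27] [46,46] → 5 storage units.
Excess: 6 − 5 = 1.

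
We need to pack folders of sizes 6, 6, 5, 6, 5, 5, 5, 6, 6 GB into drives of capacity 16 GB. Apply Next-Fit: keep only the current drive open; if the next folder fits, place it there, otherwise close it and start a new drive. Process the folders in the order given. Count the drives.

4

Put 6 GB in drive 1; 10 GB remain.
Put 6 GB in drive 1; 4 GB remain.
Put 5 GB in drive 2; 11 GB remain.
Put 6 GB in drive 2; 5 GB remain.
Put 5 GB in drive 2; 0 GB remain.
Put 5 GB in drive 3; 11 GB remain.
Put 5 GB in drive 3; 6 GB remain.
Put 6 GB in drive 3; 0 GB remain.
Put 6 GB in drive 4; 10 GB remain.
Final drives: [6,6] [5,6,5] [5,5,6] [6].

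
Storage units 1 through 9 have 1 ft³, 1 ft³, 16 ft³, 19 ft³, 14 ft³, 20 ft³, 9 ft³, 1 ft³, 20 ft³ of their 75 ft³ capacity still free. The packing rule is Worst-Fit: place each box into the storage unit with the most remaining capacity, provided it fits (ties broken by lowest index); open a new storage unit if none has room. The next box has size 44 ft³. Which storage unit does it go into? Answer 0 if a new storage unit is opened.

No storage unit has ≥ 44 ft³ free, so a new storage unit is opened.

0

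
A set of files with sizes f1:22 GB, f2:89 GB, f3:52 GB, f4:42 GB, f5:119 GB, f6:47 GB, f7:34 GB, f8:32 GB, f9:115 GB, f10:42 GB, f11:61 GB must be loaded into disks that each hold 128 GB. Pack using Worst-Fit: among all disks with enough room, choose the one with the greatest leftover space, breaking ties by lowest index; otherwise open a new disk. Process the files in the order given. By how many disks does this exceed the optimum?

Worst-Fit: [22,89] [52,42] [119] [47,34,32] [115] [42,61] → 6 disks.
Total size 655 GB; any packing needs at least ⌈655/128⌉ = 6 disks.
So 6 is already optimal.

0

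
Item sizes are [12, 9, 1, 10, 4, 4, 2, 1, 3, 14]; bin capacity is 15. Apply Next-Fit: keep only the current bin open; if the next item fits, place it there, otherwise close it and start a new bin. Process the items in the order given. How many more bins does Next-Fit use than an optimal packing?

1

Next-Fit: [12] [9,1] [10,4] [4,2,1,3] [14] → 5 bins.
Total size 60; any packing needs at least ⌈60/15⌉ = 4 bins.
An optimal packing achieves that bound: [14,1] [12,3] [10,4,1] [9,4,2] → 4 bins.
Excess: 5 − 4 = 1.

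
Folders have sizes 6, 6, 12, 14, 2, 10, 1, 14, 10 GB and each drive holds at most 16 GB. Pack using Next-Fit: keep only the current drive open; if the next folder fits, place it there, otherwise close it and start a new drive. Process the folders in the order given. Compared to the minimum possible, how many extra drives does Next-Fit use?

Next-Fit: [6,6] [12] [14,2] [10,1] [14] [10] → 6 drives.
Total size 75 GB; any packing needs at least ⌈75/16⌉ = 5 drives.
An optimal packing achieves that bound: [14,2] [14,1] [12] [10,6] [10,6] → 5 drives.
Excess: 6 − 5 = 1.

1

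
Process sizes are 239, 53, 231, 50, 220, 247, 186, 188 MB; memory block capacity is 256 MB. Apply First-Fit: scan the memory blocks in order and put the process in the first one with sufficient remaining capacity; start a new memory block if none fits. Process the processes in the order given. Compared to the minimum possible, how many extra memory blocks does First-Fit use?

First-Fit: [239] [53,50] [231] [220] [247] [186] [188] → 7 memory blocks.
Total size 1414 MB; any packing needs at least ⌈1414/256⌉ = 6 memory blocks.
An optimal packing achieves that bound: [247] [239] [231] [220] [188,53] [186,50] → 6 memory blocks.
Excess: 7 − 6 = 1.

1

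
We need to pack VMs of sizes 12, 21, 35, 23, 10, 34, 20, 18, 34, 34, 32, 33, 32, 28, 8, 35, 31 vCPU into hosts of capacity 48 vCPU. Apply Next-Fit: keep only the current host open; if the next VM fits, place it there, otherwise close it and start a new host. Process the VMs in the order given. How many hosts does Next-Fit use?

13 hosts

host 1: place 12 vCPU, 36 vCPU left
host 1: place 21 vCPU, 15 vCPU left
host 2: place 35 vCPU, 13 vCPU left
host 3: place 23 vCPU, 25 vCPU left
host 3: place 10 vCPU, 15 vCPU left
host 4: place 34 vCPU, 14 vCPU left
host 5: place 20 vCPU, 28 vCPU left
host 5: place 18 vCPU, 10 vCPU left
host 6: place 34 vCPU, 14 vCPU left
host 7: place 34 vCPU, 14 vCPU left
host 8: place 32 vCPU, 16 vCPU left
host 9: place 33 vCPU, 15 vCPU left
host 10: place 32 vCPU, 16 vCPU left
host 11: place 28 vCPU, 20 vCPU left
host 11: place 8 vCPU, 12 vCPU left
host 12: place 35 vCPU, 13 vCPU left
host 13: place 31 vCPU, 17 vCPU left
Final hosts: [12,21] [35] [23,10] [34] [20,18] [34] [34] [32] [33] [32] [28,8] [35] [31].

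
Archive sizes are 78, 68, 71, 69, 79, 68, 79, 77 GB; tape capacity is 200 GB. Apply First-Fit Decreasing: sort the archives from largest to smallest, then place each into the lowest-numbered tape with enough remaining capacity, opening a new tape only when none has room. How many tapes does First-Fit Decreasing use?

Sorted descending: 79, 79, 78, 77, 71, 69, 68, 68.
79 GB → tape 1 (remaining 121 GB)
79 GB → tape 1 (remaining 42 GB)
78 GB → tape 2 (remaining 122 GB)
77 GB → tape 2 (remaining 45 GB)
71 GB → tape 3 (remaining 129 GB)
69 GB → tape 3 (remaining 60 GB)
68 GB → tape 4 (remaining 132 GB)
68 GB → tape 4 (remaining 64 GB)

4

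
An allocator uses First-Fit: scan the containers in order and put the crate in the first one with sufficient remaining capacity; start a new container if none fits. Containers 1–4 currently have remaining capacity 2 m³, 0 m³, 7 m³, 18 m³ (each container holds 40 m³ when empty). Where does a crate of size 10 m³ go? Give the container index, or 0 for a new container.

Containers with room: container 4 (18 m³).
The first with room is container 4.

4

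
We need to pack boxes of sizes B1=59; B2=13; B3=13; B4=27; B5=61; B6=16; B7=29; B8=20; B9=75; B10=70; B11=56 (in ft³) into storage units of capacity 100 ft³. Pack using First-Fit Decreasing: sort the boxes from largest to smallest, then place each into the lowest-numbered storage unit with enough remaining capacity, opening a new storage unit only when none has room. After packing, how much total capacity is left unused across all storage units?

Sorted descending: 75, 70, 61, 59, 56, 29, 27, 20, 16, 13, 13.
storage unit 1: place 75 ft³, 25 ft³ left
storage unit 2: place 70 ft³, 30 ft³ left
storage unit 3: place 61 ft³, 39 ft³ left
storage unit 4: place 59 ft³, 41 ft³ left
storage unit 5: place 56 ft³, 44 ft³ left
storage unit 2: place 29 ft³, 1 ft³ left
storage unit 3: place 27 ft³, 12 ft³ left
storage unit 1: place 20 ft³, 5 ft³ left
storage unit 4: place 16 ft³, 25 ft³ left
storage unit 4: place 13 ft³, 12 ft³ left
storage unit 5: place 13 ft³, 31 ft³ left
5 storage units × 100 ft³ = 500 ft³; used 439 ft³; unused 61 ft³.

61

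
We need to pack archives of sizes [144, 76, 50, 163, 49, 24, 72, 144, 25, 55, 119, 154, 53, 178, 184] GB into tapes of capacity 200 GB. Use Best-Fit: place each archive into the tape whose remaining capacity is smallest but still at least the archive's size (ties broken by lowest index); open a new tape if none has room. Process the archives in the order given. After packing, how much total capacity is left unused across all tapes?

310

144 GB → tape 1 (remaining 56 GB)
76 GB → tape 2 (remaining 124 GB)
50 GB → tape 1 (remaining 6 GB)
163 GB → tape 3 (remaining 37 GB)
49 GB → tape 2 (remaining 75 GB)
24 GB → tape 3 (remaining 13 GB)
72 GB → tape 2 (remaining 3 GB)
144 GB → tape 4 (remaining 56 GB)
25 GB → tape 4 (remaining 31 GB)
55 GB → tape 5 (remaining 145 GB)
119 GB → tape 5 (remaining 26 GB)
154 GB → tape 6 (remaining 46 GB)
53 GB → tape 7 (remaining 147 GB)
178 GB → tape 8 (remaining 22 GB)
184 GB → tape 9 (remaining 16 GB)
9 tapes × 200 GB = 1800 GB; used 1490 GB; unused 310 GB.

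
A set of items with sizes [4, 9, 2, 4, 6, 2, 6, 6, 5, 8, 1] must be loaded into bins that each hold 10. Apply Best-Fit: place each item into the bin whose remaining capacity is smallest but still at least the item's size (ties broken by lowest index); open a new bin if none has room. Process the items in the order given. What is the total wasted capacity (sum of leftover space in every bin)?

4 → bin 1 (remaining 6)
9 → bin 2 (remaining 1)
2 → bin 1 (remaining 4)
4 → bin 1 (remaining 0)
6 → bin 3 (remaining 4)
2 → bin 3 (remaining 2)
6 → bin 4 (remaining 4)
6 → bin 5 (remaining 4)
5 → bin 6 (remaining 5)
8 → bin 7 (remaining 2)
1 → bin 2 (remaining 0)
7 bins × 10 = 70; used 53; unused 17.

17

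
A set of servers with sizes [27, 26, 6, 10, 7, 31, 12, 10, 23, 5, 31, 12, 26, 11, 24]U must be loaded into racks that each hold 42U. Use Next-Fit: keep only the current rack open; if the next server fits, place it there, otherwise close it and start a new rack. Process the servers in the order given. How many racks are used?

rack 1: place 27U, 15U left
rack 2: place 26U, 16U left
rack 2: place 6U, 10U left
rack 2: place 10U, 0U left
rack 3: place 7U, 35U left
rack 3: place 31U, 4U left
rack 4: place 12U, 30U left
rack 4: place 10U, 20U left
rack 5: place 23U, 19U left
rack 5: place 5U, 14U left
rack 6: place 31U, 11U left
rack 7: place 12U, 30U left
rack 7: place 26U, 4U left
rack 8: place 11U, 31U left
rack 8: place 24U, 7U left

8 racks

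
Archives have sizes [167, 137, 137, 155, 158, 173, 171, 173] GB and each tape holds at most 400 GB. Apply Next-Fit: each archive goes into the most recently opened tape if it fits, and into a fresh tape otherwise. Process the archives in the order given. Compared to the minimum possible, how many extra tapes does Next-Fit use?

Next-Fit: [167,137] [137,155] [158,173] [171,173] → 4 tapes.
Total size 1271 GB; any packing needs at least ⌈1271/400⌉ = 4 tapes.
So 4 is already optimal.

0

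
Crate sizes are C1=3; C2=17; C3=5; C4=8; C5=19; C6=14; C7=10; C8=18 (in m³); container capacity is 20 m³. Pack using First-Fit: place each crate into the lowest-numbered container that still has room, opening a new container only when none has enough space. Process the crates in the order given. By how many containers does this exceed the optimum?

1

First-Fit: [3,17] [5,8] [19] [14] [10] [18] → 6 containers.
Total size 94 m³; any packing needs at least ⌈94/20⌉ = 5 containers.
An optimal packing achieves that bound: [19] [18] [17,3] [14,5] [10,8] → 5 containers.
Excess: 6 − 5 = 1.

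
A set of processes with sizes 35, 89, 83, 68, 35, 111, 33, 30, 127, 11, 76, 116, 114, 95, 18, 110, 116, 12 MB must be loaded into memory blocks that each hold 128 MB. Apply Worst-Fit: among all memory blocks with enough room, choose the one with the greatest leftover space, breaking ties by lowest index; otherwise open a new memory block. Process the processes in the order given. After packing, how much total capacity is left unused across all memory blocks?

129

memory block 1: place 35 MB, 93 MB left
memory block 1: place 89 MB, 4 MB left
memory block 2: place 83 MB, 45 MB left
memory block 3: place 68 MB, 60 MB left
memory block 3: place 35 MB, 25 MB left
memory block 4: place 111 MB, 17 MB left
memory block 2: place 33 MB, 12 MB left
memory block 5: place 30 MB, 98 MB left
memory block 6: place 127 MB, 1 MB left
memory block 5: place 11 MB, 87 MB left
memory block 5: place 76 MB, 11 MB left
memory block 7: place 116 MB, 12 MB left
memory block 8: place 114 MB, 14 MB left
memory block 9: place 95 MB, 33 MB left
memory block 9: place 18 MB, 15 MB left
memory block 10: place 110 MB, 18 MB left
memory block 11: place 116 MB, 12 MB left
memory block 3: place 12 MB, 13 MB left
11 memory blocks × 128 MB = 1408 MB; used 1279 MB; unused 129 MB.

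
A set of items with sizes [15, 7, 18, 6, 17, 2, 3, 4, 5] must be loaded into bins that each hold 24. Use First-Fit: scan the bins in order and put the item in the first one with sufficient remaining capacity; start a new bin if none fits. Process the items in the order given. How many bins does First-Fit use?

4

15 → bin 1 (remaining 9)
7 → bin 1 (remaining 2)
18 → bin 2 (remaining 6)
6 → bin 2 (remaining 0)
17 → bin 3 (remaining 7)
2 → bin 1 (remaining 0)
3 → bin 3 (remaining 4)
4 → bin 3 (remaining 0)
5 → bin 4 (remaining 19)
Final bins: [15,7,2] [18,6] [17,3,4] [5].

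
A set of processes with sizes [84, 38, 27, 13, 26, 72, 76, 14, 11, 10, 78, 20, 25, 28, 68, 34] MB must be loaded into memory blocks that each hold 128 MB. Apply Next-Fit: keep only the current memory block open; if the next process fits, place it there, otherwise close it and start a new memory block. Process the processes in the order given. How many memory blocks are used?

7

84 MB → memory block 1 (remaining 44 MB)
38 MB → memory block 1 (remaining 6 MB)
27 MB → memory block 2 (remaining 101 MB)
13 MB → memory block 2 (remaining 88 MB)
26 MB → memory block 2 (remaining 62 MB)
72 MB → memory block 3 (remaining 56 MB)
76 MB → memory block 4 (remaining 52 MB)
14 MB → memory block 4 (remaining 38 MB)
11 MB → memory block 4 (remaining 27 MB)
10 MB → memory block 4 (remaining 17 MB)
78 MB → memory block 5 (remaining 50 MB)
20 MB → memory block 5 (remaining 30 MB)
25 MB → memory block 5 (remaining 5 MB)
28 MB → memory block 6 (remaining 100 MB)
68 MB → memory block 6 (remaining 32 MB)
34 MB → memory block 7 (remaining 94 MB)
Final memory blocks: [84,38] [27,13,26] [72] [76,14,11,10] [78,20,25] [28,68] [34].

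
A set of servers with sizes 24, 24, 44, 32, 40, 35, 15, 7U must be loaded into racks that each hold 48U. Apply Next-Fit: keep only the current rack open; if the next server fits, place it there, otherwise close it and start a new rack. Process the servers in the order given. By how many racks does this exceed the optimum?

Next-Fit: [24,24] [44] [32] [40] [35] [15,7] → 6 racks.
Total size 221U; any packing needs at least ⌈221/48⌉ = 5 racks.
An optimal packing achieves that bound: [44] [40,7] [35] [32,15] [24,24] → 5 racks.
Excess: 6 − 5 = 1.

1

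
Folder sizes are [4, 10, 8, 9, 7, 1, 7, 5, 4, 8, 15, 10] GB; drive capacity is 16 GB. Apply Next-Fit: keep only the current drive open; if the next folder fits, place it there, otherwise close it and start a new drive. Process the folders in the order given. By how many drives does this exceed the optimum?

1

Next-Fit: [4,10] [8] [9,7] [1,7,5] [4,8] [15] [10] → 7 drives.
Total size 88 GB; any packing needs at least ⌈88/16⌉ = 6 drives.
An optimal packing achieves that bound: [15,1] [10,5] [10,4] [9,7] [8,8] [7,4] → 6 drives.
Excess: 7 − 6 = 1.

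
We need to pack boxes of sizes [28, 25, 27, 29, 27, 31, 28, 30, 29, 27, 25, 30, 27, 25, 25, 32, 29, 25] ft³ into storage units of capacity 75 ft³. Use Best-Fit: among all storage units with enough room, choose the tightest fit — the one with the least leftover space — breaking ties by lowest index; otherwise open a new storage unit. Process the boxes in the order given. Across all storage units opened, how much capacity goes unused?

176

28 ft³ → storage unit 1 (remaining 47 ft³)
25 ft³ → storage unit 1 (remaining 22 ft³)
27 ft³ → storage unit 2 (remaining 48 ft³)
29 ft³ → storage unit 2 (remaining 19 ft³)
27 ft³ → storage unit 3 (remaining 48 ft³)
31 ft³ → storage unit 3 (remaining 17 ft³)
28 ft³ → storage unit 4 (remaining 47 ft³)
30 ft³ → storage unit 4 (remaining 17 ft³)
29 ft³ → storage unit 5 (remaining 46 ft³)
27 ft³ → storage unit 5 (remaining 19 ft³)
25 ft³ → storage unit 6 (remaining 50 ft³)
30 ft³ → storage unit 6 (remaining 20 ft³)
27 ft³ → storage unit 7 (remaining 48 ft³)
25 ft³ → storage unit 7 (remaining 23 ft³)
25 ft³ → storage unit 8 (remaining 50 ft³)
32 ft³ → storage unit 8 (remaining 18 ft³)
29 ft³ → storage unit 9 (remaining 46 ft³)
25 ft³ → storage unit 9 (remaining 21 ft³)
9 storage units × 75 ft³ = 675 ft³; used 499 ft³; unused 176 ft³.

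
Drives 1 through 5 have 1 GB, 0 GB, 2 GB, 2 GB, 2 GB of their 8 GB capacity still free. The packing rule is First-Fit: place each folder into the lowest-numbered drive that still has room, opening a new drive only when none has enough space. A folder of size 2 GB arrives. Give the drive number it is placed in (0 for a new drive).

Drives with room: drive 3 (2 GB), drive 4 (2 GB), drive 5 (2 GB).
The first with room is drive 3.

3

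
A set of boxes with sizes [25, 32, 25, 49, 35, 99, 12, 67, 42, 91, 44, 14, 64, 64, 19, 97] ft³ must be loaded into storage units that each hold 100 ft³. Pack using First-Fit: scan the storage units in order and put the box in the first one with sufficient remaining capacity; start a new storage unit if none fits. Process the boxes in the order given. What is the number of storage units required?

9

Put 25 ft³ in storage unit 1; 75 ft³ remain.
Put 32 ft³ in storage unit 1; 43 ft³ remain.
Put 25 ft³ in storage unit 1; 18 ft³ remain.
Put 49 ft³ in storage unit 2; 51 ft³ remain.
Put 35 ft³ in storage unit 2; 16 ft³ remain.
Put 99 ft³ in storage unit 3; 1 ft³ remain.
Put 12 ft³ in storage unit 1; 6 ft³ remain.
Put 67 ft³ in storage unit 4; 33 ft³ remain.
Put 42 ft³ in storage unit 5; 58 ft³ remain.
Put 91 ft³ in storage unit 6; 9 ft³ remain.
Put 44 ft³ in storage unit 5; 14 ft³ remain.
Put 14 ft³ in storage unit 2; 2 ft³ remain.
Put 64 ft³ in storage unit 7; 36 ft³ remain.
Put 64 ft³ in storage unit 8; 36 ft³ remain.
Put 19 ft³ in storage unit 4; 14 ft³ remain.
Put 97 ft³ in storage unit 9; 3 ft³ remain.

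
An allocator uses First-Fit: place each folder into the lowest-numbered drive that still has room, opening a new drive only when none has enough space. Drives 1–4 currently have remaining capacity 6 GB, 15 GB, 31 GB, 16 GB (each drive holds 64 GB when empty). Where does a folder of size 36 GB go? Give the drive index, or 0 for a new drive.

0

No drive has ≥ 36 GB free, so a new drive is opened.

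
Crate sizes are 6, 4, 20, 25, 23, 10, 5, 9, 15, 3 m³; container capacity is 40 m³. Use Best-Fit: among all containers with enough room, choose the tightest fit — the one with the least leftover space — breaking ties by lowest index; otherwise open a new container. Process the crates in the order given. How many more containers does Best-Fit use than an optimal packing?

1

Best-Fit: [6,4,20,10] [25,5,9] [23,15] [3] → 4 containers.
Total size 120 m³; any packing needs at least ⌈120/40⌉ = 3 containers.
An optimal packing achieves that bound: [25,15] [23,10,4,3] [20,9,6,5] → 3 containers.
Excess: 4 − 3 = 1.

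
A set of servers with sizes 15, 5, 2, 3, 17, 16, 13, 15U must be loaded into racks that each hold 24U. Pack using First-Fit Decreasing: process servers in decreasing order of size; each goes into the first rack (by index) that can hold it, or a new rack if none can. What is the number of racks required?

5 racks

Sorted descending: 17, 16, 15, 15, 13, 5, 3, 2.
17U → rack 1 (remaining 7U)
16U → rack 2 (remaining 8U)
15U → rack 3 (remaining 9U)
15U → rack 4 (remaining 9U)
13U → rack 5 (remaining 11U)
5U → rack 1 (remaining 2U)
3U → rack 2 (remaining 5U)
2U → rack 1 (remaining 0U)
Final racks: [17,5,2] [16,3] [15] [15] [13].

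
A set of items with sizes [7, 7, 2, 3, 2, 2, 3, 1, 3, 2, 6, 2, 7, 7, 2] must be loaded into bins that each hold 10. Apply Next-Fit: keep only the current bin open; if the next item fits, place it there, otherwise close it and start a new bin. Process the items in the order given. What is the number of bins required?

Put 7 in bin 1; 3 remain.
Put 7 in bin 2; 3 remain.
Put 2 in bin 2; 1 remain.
Put 3 in bin 3; 7 remain.
Put 2 in bin 3; 5 remain.
Put 2 in bin 3; 3 remain.
Put 3 in bin 3; 0 remain.
Put 1 in bin 4; 9 remain.
Put 3 in bin 4; 6 remain.
Put 2 in bin 4; 4 remain.
Put 6 in bin 5; 4 remain.
Put 2 in bin 5; 2 remain.
Put 7 in bin 6; 3 remain.
Put 7 in bin 7; 3 remain.
Put 2 in bin 7; 1 remain.

7 bins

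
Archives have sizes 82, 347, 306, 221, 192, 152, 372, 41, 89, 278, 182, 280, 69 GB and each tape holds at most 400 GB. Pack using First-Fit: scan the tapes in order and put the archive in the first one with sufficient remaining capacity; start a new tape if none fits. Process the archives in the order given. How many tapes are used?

82 GB → tape 1 (remaining 318 GB)
347 GB → tape 2 (remaining 53 GB)
306 GB → tape 1 (remaining 12 GB)
221 GB → tape 3 (remaining 179 GB)
192 GB → tape 4 (remaining 208 GB)
152 GB → tape 3 (remaining 27 GB)
372 GB → tape 5 (remaining 28 GB)
41 GB → tape 2 (remaining 12 GB)
89 GB → tape 4 (remaining 119 GB)
278 GB → tape 6 (remaining 122 GB)
182 GB → tape 7 (remaining 218 GB)
280 GB → tape 8 (remaining 120 GB)
69 GB → tape 4 (remaining 50 GB)
Final tapes: [82,306] [347,41] [221,152] [192,89,69] [372] [278] [182] [280].

8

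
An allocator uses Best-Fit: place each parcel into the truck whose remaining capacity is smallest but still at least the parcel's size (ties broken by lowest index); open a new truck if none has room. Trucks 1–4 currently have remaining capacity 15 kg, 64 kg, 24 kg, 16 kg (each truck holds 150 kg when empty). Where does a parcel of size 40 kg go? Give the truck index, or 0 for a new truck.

2

Trucks with room: truck 2 (64 kg).
Tightest fit is truck 2 with 64 kg free.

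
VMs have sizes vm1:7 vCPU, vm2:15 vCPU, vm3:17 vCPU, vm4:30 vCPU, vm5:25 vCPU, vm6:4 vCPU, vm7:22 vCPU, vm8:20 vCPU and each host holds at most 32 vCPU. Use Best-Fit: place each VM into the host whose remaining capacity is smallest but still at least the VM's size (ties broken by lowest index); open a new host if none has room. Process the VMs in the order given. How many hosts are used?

host 1: place vm1 (7 vCPU), 25 vCPU left
host 1: place vm2 (15 vCPU), 10 vCPU left
host 2: place vm3 (17 vCPU), 15 vCPU left
host 3: place vm4 (30 vCPU), 2 vCPU left
host 4: place vm5 (25 vCPU), 7 vCPU left
host 4: place vm6 (4 vCPU), 3 vCPU left
host 5: place vm7 (22 vCPU), 10 vCPU left
host 6: place vm8 (20 vCPU), 12 vCPU left

6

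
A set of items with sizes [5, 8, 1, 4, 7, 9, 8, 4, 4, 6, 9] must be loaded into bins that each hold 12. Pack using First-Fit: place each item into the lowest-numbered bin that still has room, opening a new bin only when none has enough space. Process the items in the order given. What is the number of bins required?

5 → bin 1 (remaining 7)
8 → bin 2 (remaining 4)
1 → bin 1 (remaining 6)
4 → bin 1 (remaining 2)
7 → bin 3 (remaining 5)
9 → bin 4 (remaining 3)
8 → bin 5 (remaining 4)
4 → bin 2 (remaining 0)
4 → bin 3 (remaining 1)
6 → bin 6 (remaining 6)
9 → bin 7 (remaining 3)
Final bins: [5,1,4] [8,4] [7,4] [9] [8] [6] [9].

7 bins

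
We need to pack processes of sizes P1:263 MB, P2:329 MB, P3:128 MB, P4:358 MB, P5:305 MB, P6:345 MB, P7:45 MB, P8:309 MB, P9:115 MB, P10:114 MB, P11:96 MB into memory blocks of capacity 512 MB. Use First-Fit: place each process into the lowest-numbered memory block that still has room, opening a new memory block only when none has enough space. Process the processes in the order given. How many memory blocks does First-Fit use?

6 memory blocks

Put P1 (263 MB) in memory block 1; 249 MB remain.
Put P2 (329 MB) in memory block 2; 183 MB remain.
Put P3 (128 MB) in memory block 1; 121 MB remain.
Put P4 (358 MB) in memory block 3; 154 MB remain.
Put P5 (305 MB) in memory block 4; 207 MB remain.
Put P6 (345 MB) in memory block 5; 167 MB remain.
Put P7 (45 MB) in memory block 1; 76 MB remain.
Put P8 (309 MB) in memory block 6; 203 MB remain.
Put P9 (115 MB) in memory block 2; 68 MB remain.
Put P10 (114 MB) in memory block 3; 40 MB remain.
Put P11 (96 MB) in memory block 4; 111 MB remain.
Final memory blocks: [263,128,45] [329,115] [358,114] [305,96] [345] [309].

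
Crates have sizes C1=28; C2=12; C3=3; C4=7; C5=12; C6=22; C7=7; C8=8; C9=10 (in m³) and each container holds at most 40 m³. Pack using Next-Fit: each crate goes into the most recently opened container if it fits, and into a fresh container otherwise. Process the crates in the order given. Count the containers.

container 1: place C1 (28 m³), 12 m³ left
container 1: place C2 (12 m³), 0 m³ left
container 2: place C3 (3 m³), 37 m³ left
container 2: place C4 (7 m³), 30 m³ left
container 2: place C5 (12 m³), 18 m³ left
container 3: place C6 (22 m³), 18 m³ left
container 3: place C7 (7 m³), 11 m³ left
container 3: place C8 (8 m³), 3 m³ left
container 4: place C9 (10 m³), 30 m³ left
Final containers: [28,12] [3,7,12] [22,7,8] [10].

4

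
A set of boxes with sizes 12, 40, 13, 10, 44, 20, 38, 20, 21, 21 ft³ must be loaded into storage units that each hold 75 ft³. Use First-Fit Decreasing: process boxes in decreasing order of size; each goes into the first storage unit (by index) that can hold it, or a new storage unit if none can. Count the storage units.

Sorted descending: 44, 40, 38, 21, 21, 20, 20, 13, 12, 10.
storage unit 1: place 44 ft³, 31 ft³ left
storage unit 2: place 40 ft³, 35 ft³ left
storage unit 3: place 38 ft³, 37 ft³ left
storage unit 1: place 21 ft³, 10 ft³ left
storage unit 2: place 21 ft³, 14 ft³ left
storage unit 3: place 20 ft³, 17 ft³ left
storage unit 4: place 20 ft³, 55 ft³ left
storage unit 2: place 13 ft³, 1 ft³ left
storage unit 3: place 12 ft³, 5 ft³ left
storage unit 1: place 10 ft³, 0 ft³ left

4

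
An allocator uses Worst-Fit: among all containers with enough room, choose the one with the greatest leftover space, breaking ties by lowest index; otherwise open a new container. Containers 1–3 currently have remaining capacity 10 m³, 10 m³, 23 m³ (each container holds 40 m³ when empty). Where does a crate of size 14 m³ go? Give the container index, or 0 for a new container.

3

Containers with room: container 3 (23 m³).
Most room is container 3 with 23 m³ free.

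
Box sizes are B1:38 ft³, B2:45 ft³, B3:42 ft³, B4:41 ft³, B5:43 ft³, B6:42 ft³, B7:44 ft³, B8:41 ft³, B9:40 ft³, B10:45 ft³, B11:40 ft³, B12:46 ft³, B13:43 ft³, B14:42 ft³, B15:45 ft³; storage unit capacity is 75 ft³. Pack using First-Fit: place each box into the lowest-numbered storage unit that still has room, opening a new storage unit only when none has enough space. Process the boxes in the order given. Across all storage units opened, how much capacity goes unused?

488

storage unit 1: place B1 (38 ft³), 37 ft³ left
storage unit 2: place B2 (45 ft³), 30 ft³ left
storage unit 3: place B3 (42 ft³), 33 ft³ left
storage unit 4: place B4 (41 ft³), 34 ft³ left
storage unit 5: place B5 (43 ft³), 32 ft³ left
storage unit 6: place B6 (42 ft³), 33 ft³ left
storage unit 7: place B7 (44 ft³), 31 ft³ left
storage unit 8: place B8 (41 ft³), 34 ft³ left
storage unit 9: place B9 (40 ft³), 35 ft³ left
storage unit 10: place B10 (45 ft³), 30 ft³ left
storage unit 11: place B11 (40 ft³), 35 ft³ left
storage unit 12: place B12 (46 ft³), 29 ft³ left
storage unit 13: place B13 (43 ft³), 32 ft³ left
storage unit 14: place B14 (42 ft³), 33 ft³ left
storage unit 15: place B15 (45 ft³), 30 ft³ left
15 storage units × 75 ft³ = 1125 ft³; used 637 ft³; unused 488 ft³.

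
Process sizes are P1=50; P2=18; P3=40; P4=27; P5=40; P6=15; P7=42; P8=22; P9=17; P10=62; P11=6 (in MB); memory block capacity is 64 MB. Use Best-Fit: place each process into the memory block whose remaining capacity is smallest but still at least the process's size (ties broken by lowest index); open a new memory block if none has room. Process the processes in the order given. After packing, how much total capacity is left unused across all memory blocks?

45

memory block 1: place P1 (50 MB), 14 MB left
memory block 2: place P2 (18 MB), 46 MB left
memory block 2: place P3 (40 MB), 6 MB left
memory block 3: place P4 (27 MB), 37 MB left
memory block 4: place P5 (40 MB), 24 MB left
memory block 4: place P6 (15 MB), 9 MB left
memory block 5: place P7 (42 MB), 22 MB left
memory block 5: place P8 (22 MB), 0 MB left
memory block 3: place P9 (17 MB), 20 MB left
memory block 6: place P10 (62 MB), 2 MB left
memory block 2: place P11 (6 MB), 0 MB left
6 memory blocks × 64 MB = 384 MB; used 339 MB; unused 45 MB.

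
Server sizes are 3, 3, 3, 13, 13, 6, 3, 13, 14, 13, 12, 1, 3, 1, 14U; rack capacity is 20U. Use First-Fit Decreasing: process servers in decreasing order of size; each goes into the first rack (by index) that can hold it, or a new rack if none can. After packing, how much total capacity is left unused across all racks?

Sorted descending: 14, 14, 13, 13, 13, 13, 12, 6, 3, 3, 3, 3, 3, 1, 1.
14U → rack 1 (remaining 6U)
14U → rack 2 (remaining 6U)
13U → rack 3 (remaining 7U)
13U → rack 4 (remaining 7U)
13U → rack 5 (remaining 7U)
13U → rack 6 (remaining 7U)
12U → rack 7 (remaining 8U)
6U → rack 1 (remaining 0U)
3U → rack 2 (remaining 3U)
3U → rack 2 (remaining 0U)
3U → rack 3 (remaining 4U)
3U → rack 3 (remaining 1U)
3U → rack 4 (remaining 4U)
1U → rack 3 (remaining 0U)
1U → rack 4 (remaining 3U)
7 racks × 20U = 140U; used 115U; unused 25U.

25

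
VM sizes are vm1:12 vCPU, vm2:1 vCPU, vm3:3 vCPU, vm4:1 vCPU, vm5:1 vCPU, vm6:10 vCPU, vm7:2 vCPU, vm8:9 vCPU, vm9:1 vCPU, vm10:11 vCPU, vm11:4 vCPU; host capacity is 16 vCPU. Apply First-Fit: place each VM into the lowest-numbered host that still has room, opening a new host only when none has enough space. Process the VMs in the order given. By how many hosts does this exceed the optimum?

0

First-Fit: [12,1,3] [1,1,10,2,1] [9,4] [11] → 4 hosts.
Total size 55 vCPU; any packing needs at least ⌈55/16⌉ = 4 hosts.
So 4 is already optimal.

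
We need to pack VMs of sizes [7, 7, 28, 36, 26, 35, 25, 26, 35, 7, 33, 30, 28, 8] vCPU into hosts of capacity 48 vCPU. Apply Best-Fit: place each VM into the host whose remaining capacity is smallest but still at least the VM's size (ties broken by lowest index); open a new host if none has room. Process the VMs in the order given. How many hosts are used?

host 1: place 7 vCPU, 41 vCPU left
host 1: place 7 vCPU, 34 vCPU left
host 1: place 28 vCPU, 6 vCPU left
host 2: place 36 vCPU, 12 vCPU left
host 3: place 26 vCPU, 22 vCPU left
host 4: place 35 vCPU, 13 vCPU left
host 5: place 25 vCPU, 23 vCPU left
host 6: place 26 vCPU, 22 vCPU left
host 7: place 35 vCPU, 13 vCPU left
host 2: place 7 vCPU, 5 vCPU left
host 8: place 33 vCPU, 15 vCPU left
host 9: place 30 vCPU, 18 vCPU left
host 10: place 28 vCPU, 20 vCPU left
host 4: place 8 vCPU, 5 vCPU left

10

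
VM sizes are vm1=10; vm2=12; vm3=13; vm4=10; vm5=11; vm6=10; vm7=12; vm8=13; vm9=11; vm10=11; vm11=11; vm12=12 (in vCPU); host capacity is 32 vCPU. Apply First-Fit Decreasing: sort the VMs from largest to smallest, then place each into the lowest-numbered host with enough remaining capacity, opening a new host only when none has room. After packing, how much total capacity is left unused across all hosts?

Sorted descending: 13, 13, 12, 12, 12, 11, 11, 11, 11, 10, 10, 10.
13 vCPU → host 1 (remaining 19 vCPU)
13 vCPU → host 1 (remaining 6 vCPU)
12 vCPU → host 2 (remaining 20 vCPU)
12 vCPU → host 2 (remaining 8 vCPU)
12 vCPU → host 3 (remaining 20 vCPU)
11 vCPU → host 3 (remaining 9 vCPU)
11 vCPU → host 4 (remaining 21 vCPU)
11 vCPU → host 4 (remaining 10 vCPU)
11 vCPU → host 5 (remaining 21 vCPU)
10 vCPU → host 4 (remaining 0 vCPU)
10 vCPU → host 5 (remaining 11 vCPU)
10 vCPU → host 5 (remaining 1 vCPU)
5 hosts × 32 vCPU = 160 vCPU; used 136 vCPU; unused 24 vCPU.

24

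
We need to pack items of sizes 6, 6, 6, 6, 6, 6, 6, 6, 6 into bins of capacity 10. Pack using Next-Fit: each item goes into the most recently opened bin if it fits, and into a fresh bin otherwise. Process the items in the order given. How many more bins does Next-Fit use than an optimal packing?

Next-Fit: [6] [6] [6] [6] [6] [6] [6] [6] [6] → 9 bins.
9 items exceed 5 (half the capacity), and no two of those can share a bin, so at least 9 bins are needed.
So 9 is already optimal.

0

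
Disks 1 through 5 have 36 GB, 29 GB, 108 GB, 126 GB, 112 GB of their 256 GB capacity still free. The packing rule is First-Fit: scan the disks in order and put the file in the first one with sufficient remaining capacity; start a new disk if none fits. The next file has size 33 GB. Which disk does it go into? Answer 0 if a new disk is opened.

1

Disks with room: disk 1 (36 GB), disk 3 (108 GB), disk 4 (126 GB), disk 5 (112 GB).
The first with room is disk 1.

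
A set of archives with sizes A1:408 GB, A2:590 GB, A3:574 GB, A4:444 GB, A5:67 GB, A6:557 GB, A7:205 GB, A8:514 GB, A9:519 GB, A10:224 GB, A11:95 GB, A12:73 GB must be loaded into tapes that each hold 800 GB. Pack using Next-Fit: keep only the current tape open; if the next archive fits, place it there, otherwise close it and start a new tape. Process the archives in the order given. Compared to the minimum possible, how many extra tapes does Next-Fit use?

1

Next-Fit: [408] [590] [574] [444,67] [557,205] [514] [519,224] [95,73] → 8 tapes.
7 archives exceed 400 GB (half the capacity), and no two of those can share a tape, so at least 7 tapes are needed.
An optimal packing achieves that bound: [590,205] [574,224] [557,95,73,67] [519] [514] [444] [408] → 7 tapes.
Excess: 8 − 7 = 1.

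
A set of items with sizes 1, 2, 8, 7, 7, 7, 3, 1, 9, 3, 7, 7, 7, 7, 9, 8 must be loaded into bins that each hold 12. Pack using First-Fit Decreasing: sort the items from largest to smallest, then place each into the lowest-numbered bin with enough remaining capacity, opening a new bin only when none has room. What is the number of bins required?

Sorted descending: 9, 9, 8, 8, 7, 7, 7, 7, 7, 7, 7, 3, 3, 2, 1, 1.
bin 1: place 9, 3 left
bin 2: place 9, 3 left
bin 3: place 8, 4 left
bin 4: place 8, 4 left
bin 5: place 7, 5 left
bin 6: place 7, 5 left
bin 7: place 7, 5 left
bin 8: place 7, 5 left
bin 9: place 7, 5 left
bin 10: place 7, 5 left
bin 11: place 7, 5 left
bin 1: place 3, 0 left
bin 2: place 3, 0 left
bin 3: place 2, 2 left
bin 3: place 1, 1 left
bin 3: place 1, 0 left

11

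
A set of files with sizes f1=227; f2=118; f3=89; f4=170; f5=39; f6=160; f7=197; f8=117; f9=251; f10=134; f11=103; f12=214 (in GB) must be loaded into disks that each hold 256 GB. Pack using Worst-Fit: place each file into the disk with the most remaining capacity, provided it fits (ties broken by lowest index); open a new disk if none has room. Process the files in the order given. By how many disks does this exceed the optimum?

Worst-Fit: [227] [118,89] [170,39] [160] [197] [117,134] [251] [103] [214] → 9 disks.
Total size 1819 GB; any packing needs at least ⌈1819/256⌉ = 8 disks.
An optimal packing achieves that bound: [251] [227] [214,39] [197] [170] [160,89] [134,118] [117,103] → 8 disks.
Excess: 9 − 8 = 1.

1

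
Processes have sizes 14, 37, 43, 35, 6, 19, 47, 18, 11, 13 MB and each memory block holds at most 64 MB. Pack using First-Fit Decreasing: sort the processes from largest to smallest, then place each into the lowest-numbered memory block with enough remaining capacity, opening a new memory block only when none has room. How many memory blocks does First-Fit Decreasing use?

4

Sorted descending: 47, 43, 37, 35, 19, 18, 14, 13, 11, 6.
47 MB → memory block 1 (remaining 17 MB)
43 MB → memory block 2 (remaining 21 MB)
37 MB → memory block 3 (remaining 27 MB)
35 MB → memory block 4 (remaining 29 MB)
19 MB → memory block 2 (remaining 2 MB)
18 MB → memory block 3 (remaining 9 MB)
14 MB → memory block 1 (remaining 3 MB)
13 MB → memory block 4 (remaining 16 MB)
11 MB → memory block 4 (remaining 5 MB)
6 MB → memory block 3 (remaining 3 MB)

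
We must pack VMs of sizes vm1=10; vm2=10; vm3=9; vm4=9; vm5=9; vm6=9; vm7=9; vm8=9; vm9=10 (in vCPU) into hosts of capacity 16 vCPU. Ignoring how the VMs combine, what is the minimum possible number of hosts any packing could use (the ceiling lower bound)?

Total size = 10 + 10 + 9 + 9 + 9 + 9 + 9 + 9 + 10 = 84 vCPU.
⌈84 / 16⌉ = 6.

6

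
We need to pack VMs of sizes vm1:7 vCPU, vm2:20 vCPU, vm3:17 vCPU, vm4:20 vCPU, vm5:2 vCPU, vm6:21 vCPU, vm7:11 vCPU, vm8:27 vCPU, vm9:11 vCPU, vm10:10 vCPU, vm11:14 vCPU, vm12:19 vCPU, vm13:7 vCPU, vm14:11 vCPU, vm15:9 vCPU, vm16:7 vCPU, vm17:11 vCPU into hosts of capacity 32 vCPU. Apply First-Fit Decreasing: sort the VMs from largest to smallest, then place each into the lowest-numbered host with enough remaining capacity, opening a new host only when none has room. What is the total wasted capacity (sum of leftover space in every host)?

Sorted descending: 27, 21, 20, 20, 19, 17, 14, 11, 11, 11, 11, 10, 9, 7, 7, 7, 2.
host 1: place 27 vCPU, 5 vCPU left
host 2: place 21 vCPU, 11 vCPU left
host 3: place 20 vCPU, 12 vCPU left
host 4: place 20 vCPU, 12 vCPU left
host 5: place 19 vCPU, 13 vCPU left
host 6: place 17 vCPU, 15 vCPU left
host 6: place 14 vCPU, 1 vCPU left
host 2: place 11 vCPU, 0 vCPU left
host 3: place 11 vCPU, 1 vCPU left
host 4: place 11 vCPU, 1 vCPU left
host 5: place 11 vCPU, 2 vCPU left
host 7: place 10 vCPU, 22 vCPU left
host 7: place 9 vCPU, 13 vCPU left
host 7: place 7 vCPU, 6 vCPU left
host 8: place 7 vCPU, 25 vCPU left
host 8: place 7 vCPU, 18 vCPU left
host 1: place 2 vCPU, 3 vCPU left
8 hosts × 32 vCPU = 256 vCPU; used 224 vCPU; unused 32 vCPU.

32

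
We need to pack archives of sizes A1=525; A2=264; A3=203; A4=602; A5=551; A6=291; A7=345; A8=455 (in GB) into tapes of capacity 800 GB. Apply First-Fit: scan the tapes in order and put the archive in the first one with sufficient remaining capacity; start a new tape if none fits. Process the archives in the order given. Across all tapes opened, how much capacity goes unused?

764

tape 1: place A1 (525 GB), 275 GB left
tape 1: place A2 (264 GB), 11 GB left
tape 2: place A3 (203 GB), 597 GB left
tape 3: place A4 (602 GB), 198 GB left
tape 2: place A5 (551 GB), 46 GB left
tape 4: place A6 (291 GB), 509 GB left
tape 4: place A7 (345 GB), 164 GB left
tape 5: place A8 (455 GB), 345 GB left
5 tapes × 800 GB = 4000 GB; used 3236 GB; unused 764 GB.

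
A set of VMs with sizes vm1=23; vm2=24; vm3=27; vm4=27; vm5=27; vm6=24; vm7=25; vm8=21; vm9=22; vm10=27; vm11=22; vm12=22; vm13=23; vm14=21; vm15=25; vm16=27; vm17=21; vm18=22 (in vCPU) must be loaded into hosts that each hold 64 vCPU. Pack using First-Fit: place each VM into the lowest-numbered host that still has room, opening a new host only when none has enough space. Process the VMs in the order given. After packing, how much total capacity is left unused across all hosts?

146

Put vm1 (23 vCPU) in host 1; 41 vCPU remain.
Put vm2 (24 vCPU) in host 1; 17 vCPU remain.
Put vm3 (27 vCPU) in host 2; 37 vCPU remain.
Put vm4 (27 vCPU) in host 2; 10 vCPU remain.
Put vm5 (27 vCPU) in host 3; 37 vCPU remain.
Put vm6 (24 vCPU) in host 3; 13 vCPU remain.
Put vm7 (25 vCPU) in host 4; 39 vCPU remain.
Put vm8 (21 vCPU) in host 4; 18 vCPU remain.
Put vm9 (22 vCPU) in host 5; 42 vCPU remain.
Put vm10 (27 vCPU) in host 5; 15 vCPU remain.
Put vm11 (22 vCPU) in host 6; 42 vCPU remain.
Put vm12 (22 vCPU) in host 6; 20 vCPU remain.
Put vm13 (23 vCPU) in host 7; 41 vCPU remain.
Put vm14 (21 vCPU) in host 7; 20 vCPU remain.
Put vm15 (25 vCPU) in host 8; 39 vCPU remain.
Put vm16 (27 vCPU) in host 8; 12 vCPU remain.
Put vm17 (21 vCPU) in host 9; 43 vCPU remain.
Put vm18 (22 vCPU) in host 9; 21 vCPU remain.
9 hosts × 64 vCPU = 576 vCPU; used 430 vCPU; unused 146 vCPU.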